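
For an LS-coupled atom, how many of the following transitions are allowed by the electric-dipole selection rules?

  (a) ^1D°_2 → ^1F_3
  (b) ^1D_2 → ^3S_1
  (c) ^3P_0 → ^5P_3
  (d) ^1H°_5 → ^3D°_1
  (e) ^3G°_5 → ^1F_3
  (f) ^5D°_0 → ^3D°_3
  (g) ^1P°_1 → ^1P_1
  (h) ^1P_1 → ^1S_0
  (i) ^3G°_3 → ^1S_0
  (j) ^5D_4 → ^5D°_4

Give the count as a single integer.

(a) allowed
(b) forbidden (parity, ΔS, ΔL fail)
(c) forbidden (parity, ΔS, ΔJ fail)
(d) forbidden (parity, ΔS, ΔL, ΔJ fail)
(e) forbidden (ΔS, ΔJ fail)
(f) forbidden (parity, ΔS, ΔJ fail)
(g) allowed
(h) forbidden (parity fails)
(i) forbidden (ΔS, ΔL, ΔJ fail)
(j) allowed
Total allowed: 3 of 10.

3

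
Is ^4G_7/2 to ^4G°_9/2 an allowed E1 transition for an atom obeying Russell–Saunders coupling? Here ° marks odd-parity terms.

allowed

Initial level: S=3/2, L=4, J=7/2, parity even. Final level: S=3/2, L=4, J=9/2, parity odd.
Parity must change: even → odd — ok.
ΔS = 0: S: 3/2 → 3/2 — ok.
ΔL = 0, ±1 (not L=0↔0): L: 4 → 4, ΔL = +0 — ok.
ΔJ = 0, ±1 (not J=0↔0): J: 7/2 → 9/2, ΔJ = +1 — ok.
All four E1 rules are satisfied.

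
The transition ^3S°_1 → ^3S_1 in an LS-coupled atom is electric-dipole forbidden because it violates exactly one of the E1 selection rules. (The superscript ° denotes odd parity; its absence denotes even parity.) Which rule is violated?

ΔS = 0: S: 1 → 1 — ✓.
ΔJ = 0, ±1 (not J=0↔0): J: 1 → 1, ΔJ = +0 — ✓.
Parity must change: odd → even — ✓.
ΔL = 0, ±1 (not L=0↔0): L: 0 → 0, ΔL = +0 — ✗.

the L=0 ↔ L=0 exclusion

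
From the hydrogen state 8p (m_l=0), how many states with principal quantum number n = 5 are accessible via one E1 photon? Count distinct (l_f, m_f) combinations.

4

E1 requires Δl = ±1, so l_f ∈ {0, 2}; with 0 ≤ l_f ≤ n_f−1 = 4, the allowed l_f values are {0, 2}.
For l_f = 0: m_f ∈ {m_i−1, m_i, m_i+1} ∩ [−0, 0] = {0} → 1 state.
For l_f = 2: m_f ∈ {m_i−1, m_i, m_i+1} ∩ [−2, 2] = {-1, 0, 1} → 3 states.
Total: 4.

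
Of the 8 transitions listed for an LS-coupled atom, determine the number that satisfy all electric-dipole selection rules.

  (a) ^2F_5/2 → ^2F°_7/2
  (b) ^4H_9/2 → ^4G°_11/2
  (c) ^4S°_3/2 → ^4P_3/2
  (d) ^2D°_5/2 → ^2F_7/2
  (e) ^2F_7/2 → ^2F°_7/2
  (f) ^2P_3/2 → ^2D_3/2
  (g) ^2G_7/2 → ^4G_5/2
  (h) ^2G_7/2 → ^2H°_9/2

(a) allowed
(b) allowed
(c) allowed
(d) allowed
(e) allowed
(f) forbidden (parity fails)
(g) forbidden (parity, ΔS fail)
(h) allowed
Total allowed: 6 of 8.

6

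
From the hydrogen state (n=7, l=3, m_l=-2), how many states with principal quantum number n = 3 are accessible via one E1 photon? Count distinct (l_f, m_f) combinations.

E1 requires Δl = ±1, so l_f ∈ {2, 4}; with 0 ≤ l_f ≤ n_f−1 = 2, the allowed l_f values are {2}.
For l_f = 2: m_f ∈ {m_i−1, m_i, m_i+1} ∩ [−2, 2] = {-2, -1} → 2 states.
Total: 2.

2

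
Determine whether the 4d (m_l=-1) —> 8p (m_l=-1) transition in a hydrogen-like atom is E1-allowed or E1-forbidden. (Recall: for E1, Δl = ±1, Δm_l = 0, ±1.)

Δl = 1 − 2 = -1; the E1 rule Δl = ±1 is ok.
m_l: -1 → -1 (Δm_l = +0). |Δm_l| ≤ 1 ok.
All E1 selection rules are satisfied.

allowed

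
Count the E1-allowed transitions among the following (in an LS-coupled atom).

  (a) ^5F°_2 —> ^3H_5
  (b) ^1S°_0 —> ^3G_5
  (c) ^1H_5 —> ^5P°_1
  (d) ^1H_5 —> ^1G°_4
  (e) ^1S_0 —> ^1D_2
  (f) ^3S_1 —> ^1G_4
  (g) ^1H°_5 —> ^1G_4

(a) forbidden (ΔS, ΔL, ΔJ fail)
(b) forbidden (ΔS, ΔL, ΔJ fail)
(c) forbidden (ΔS, ΔL, ΔJ fail)
(d) allowed
(e) forbidden (parity, ΔL, ΔJ fail)
(f) forbidden (parity, ΔS, ΔL, ΔJ fail)
(g) allowed
Total allowed: 2 of 7.

2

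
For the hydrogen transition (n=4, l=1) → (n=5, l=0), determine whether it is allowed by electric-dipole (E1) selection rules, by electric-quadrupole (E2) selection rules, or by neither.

Δl = 0 − 1 = -1; l_i + l_f = 1.
E1 (Δl = ±1): satisfied.
E2 (Δl = 0,±2, l_i+l_f ≥ 2): not satisfied.

E1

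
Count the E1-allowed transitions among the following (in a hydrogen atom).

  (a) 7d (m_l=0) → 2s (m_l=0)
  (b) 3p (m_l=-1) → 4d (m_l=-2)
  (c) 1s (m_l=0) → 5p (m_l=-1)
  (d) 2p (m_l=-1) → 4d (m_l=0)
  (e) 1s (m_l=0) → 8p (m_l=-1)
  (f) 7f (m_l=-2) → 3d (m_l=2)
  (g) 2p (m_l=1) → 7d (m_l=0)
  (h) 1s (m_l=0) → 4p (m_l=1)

(a) forbidden — Δl = -2 (E1 requires Δl = ±1)
(b) allowed
(c) allowed
(d) allowed
(e) allowed
(f) forbidden — Δm_l = +4 (E1 requires Δm_l = 0, ±1)
(g) allowed
(h) allowed
Total allowed: 6 of 8.

6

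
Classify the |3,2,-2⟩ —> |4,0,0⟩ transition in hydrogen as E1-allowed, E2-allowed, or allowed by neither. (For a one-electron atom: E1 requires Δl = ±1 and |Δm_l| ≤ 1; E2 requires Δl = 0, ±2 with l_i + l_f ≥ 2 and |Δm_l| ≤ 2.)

Δl = 0 − 2 = -2; l_i + l_f = 2.
Δm_l = +2.
E1 (Δl = ±1, |Δm_l| ≤ 1): not satisfied.
E2 (Δl = 0,±2, l_i+l_f ≥ 2, |Δm_l| ≤ 2): satisfied.

E2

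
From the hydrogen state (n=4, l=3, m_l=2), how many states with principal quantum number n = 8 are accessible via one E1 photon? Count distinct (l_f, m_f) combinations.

5

E1 requires Δl = ±1, so l_f ∈ {2, 4}; with 0 ≤ l_f ≤ n_f−1 = 7, the allowed l_f values are {2, 4}.
For l_f = 2: m_f ∈ {m_i−1, m_i, m_i+1} ∩ [−2, 2] = {1, 2} → 2 states.
For l_f = 4: m_f ∈ {m_i−1, m_i, m_i+1} ∩ [−4, 4] = {1, 2, 3} → 3 states.
Total: 5.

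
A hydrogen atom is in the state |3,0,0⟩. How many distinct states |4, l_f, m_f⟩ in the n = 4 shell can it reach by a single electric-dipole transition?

E1 requires Δl = ±1, so l_f ∈ {-1, 1}; with 0 ≤ l_f ≤ n_f−1 = 3, the allowed l_f values are {1}.
For l_f = 1: m_f ∈ {m_i−1, m_i, m_i+1} ∩ [−1, 1] = {-1, 0, 1} → 3 states.
Total: 3.

3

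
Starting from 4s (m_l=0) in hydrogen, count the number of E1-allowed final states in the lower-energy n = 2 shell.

3

E1 requires Δl = ±1, so l_f ∈ {-1, 1}; with 0 ≤ l_f ≤ n_f−1 = 1, the allowed l_f values are {1}.
For l_f = 1: m_f ∈ {m_i−1, m_i, m_i+1} ∩ [−1, 1] = {-1, 0, 1} → 3 states.
Total: 3.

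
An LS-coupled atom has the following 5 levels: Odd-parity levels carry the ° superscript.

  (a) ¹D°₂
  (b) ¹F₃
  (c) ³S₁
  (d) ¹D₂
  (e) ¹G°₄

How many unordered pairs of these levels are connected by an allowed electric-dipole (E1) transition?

3

(a)–(b): allowed.
(a)–(c): forbidden (ΔS, ΔL).
(a)–(d): allowed.
(a)–(e): forbidden (parity, ΔL, ΔJ).
(b)–(c): forbidden (parity, ΔS, ΔL, ΔJ).
(b)–(d): forbidden (parity).
(b)–(e): allowed.
(c)–(d): forbidden (parity, ΔS, ΔL).
(c)–(e): forbidden (ΔS, ΔL, ΔJ).
(d)–(e): forbidden (ΔL, ΔJ).
Allowed pairs: 3 of 10.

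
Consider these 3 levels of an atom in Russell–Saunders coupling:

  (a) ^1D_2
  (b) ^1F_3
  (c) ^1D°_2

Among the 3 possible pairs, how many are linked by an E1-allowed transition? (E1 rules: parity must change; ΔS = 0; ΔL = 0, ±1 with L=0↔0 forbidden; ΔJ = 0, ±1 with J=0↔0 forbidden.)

(a)–(b): forbidden (parity).
(a)–(c): allowed.
(b)–(c): allowed.
Allowed pairs: 2 of 3.

2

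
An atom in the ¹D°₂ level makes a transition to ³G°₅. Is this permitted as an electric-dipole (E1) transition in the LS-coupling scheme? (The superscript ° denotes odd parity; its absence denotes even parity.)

forbidden

Initial level: S=0, L=2, J=2, parity odd. Final level: S=1, L=4, J=5, parity odd.
ΔS = 0: S: 0 → 1 — ✗.
Parity must change: odd → odd — ✗.
ΔL = 0, ±1 (not L=0↔0): L: 2 → 4, ΔL = +2 — ✗.
ΔJ = 0, ±1 (not J=0↔0): J: 2 → 5, ΔJ = +3 — ✗.
Rule(s) violated: parity, ΔS, ΔL, ΔJ.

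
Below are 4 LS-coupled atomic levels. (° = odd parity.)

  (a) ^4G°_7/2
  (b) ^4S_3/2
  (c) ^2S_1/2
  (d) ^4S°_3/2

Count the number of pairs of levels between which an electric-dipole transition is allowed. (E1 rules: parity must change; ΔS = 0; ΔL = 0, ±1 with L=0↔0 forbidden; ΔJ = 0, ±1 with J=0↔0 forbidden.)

(a)–(b): forbidden (ΔL, ΔJ).
(a)–(c): forbidden (ΔS, ΔL, ΔJ).
(a)–(d): forbidden (parity, ΔL, ΔJ).
(b)–(c): forbidden (parity, ΔS, ΔL).
(b)–(d): forbidden (ΔL).
(c)–(d): forbidden (ΔS, ΔL).
Allowed pairs: 0 of 6.

0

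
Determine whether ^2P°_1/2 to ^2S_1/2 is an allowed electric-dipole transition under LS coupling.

allowed

Initial level: S=1/2, L=1, J=1/2, parity odd. Final level: S=1/2, L=0, J=1/2, parity even.
Parity must change: odd → even — satisfied.
ΔS = 0: S: 1/2 → 1/2 — satisfied.
ΔL = 0, ±1 (not L=0↔0): L: 1 → 0, ΔL = -1 — satisfied.
ΔJ = 0, ±1 (not J=0↔0): J: 1/2 → 1/2, ΔJ = +0 — satisfied.
All four E1 rules are satisfied.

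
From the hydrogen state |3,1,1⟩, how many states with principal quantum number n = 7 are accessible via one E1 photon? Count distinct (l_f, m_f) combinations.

4

E1 requires Δl = ±1, so l_f ∈ {0, 2}; with 0 ≤ l_f ≤ n_f−1 = 6, the allowed l_f values are {0, 2}.
For l_f = 0: m_f ∈ {m_i−1, m_i, m_i+1} ∩ [−0, 0] = {0} → 1 state.
For l_f = 2: m_f ∈ {m_i−1, m_i, m_i+1} ∩ [−2, 2] = {0, 1, 2} → 3 states.
Total: 4.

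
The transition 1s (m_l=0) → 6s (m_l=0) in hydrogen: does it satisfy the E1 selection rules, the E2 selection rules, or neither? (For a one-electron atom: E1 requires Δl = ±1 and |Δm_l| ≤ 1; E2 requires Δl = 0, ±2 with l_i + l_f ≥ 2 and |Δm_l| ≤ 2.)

neither

Δl = 0 − 0 = +0; l_i + l_f = 0.
Δm_l = +0.
E1 (Δl = ±1, |Δm_l| ≤ 1): not satisfied.
E2 (Δl = 0,±2, l_i+l_f ≥ 2, |Δm_l| ≤ 2): not satisfied.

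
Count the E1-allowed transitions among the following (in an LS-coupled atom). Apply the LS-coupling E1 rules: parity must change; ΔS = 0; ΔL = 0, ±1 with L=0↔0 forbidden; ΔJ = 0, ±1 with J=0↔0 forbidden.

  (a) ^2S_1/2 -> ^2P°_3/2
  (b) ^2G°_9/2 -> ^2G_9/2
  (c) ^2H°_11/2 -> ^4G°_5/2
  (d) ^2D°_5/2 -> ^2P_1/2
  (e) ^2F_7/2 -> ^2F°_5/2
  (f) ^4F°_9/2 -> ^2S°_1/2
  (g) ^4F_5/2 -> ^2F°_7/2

3

(a) allowed
(b) allowed
(c) forbidden (parity, ΔS, ΔJ fail)
(d) forbidden (ΔJ fails)
(e) allowed
(f) forbidden (parity, ΔS, ΔL, ΔJ fail)
(g) forbidden (ΔS fails)
Total allowed: 3 of 7.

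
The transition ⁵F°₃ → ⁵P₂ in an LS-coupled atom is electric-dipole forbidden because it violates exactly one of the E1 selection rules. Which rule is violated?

the ΔL = 0, ±1 rule

Parity must change: odd → even — ✓.
ΔS = 0: S: 2 → 2 — ✓.
ΔL = 0, ±1 (not L=0↔0): L: 3 → 1, ΔL = -2 — ✗.
ΔJ = 0, ±1 (not J=0↔0): J: 3 → 2, ΔJ = -1 — ✓.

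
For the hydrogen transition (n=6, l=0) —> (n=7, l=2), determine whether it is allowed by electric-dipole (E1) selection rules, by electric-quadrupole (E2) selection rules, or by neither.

E2

Δl = 2 − 0 = +2; l_i + l_f = 2.
E1 (Δl = ±1): not satisfied.
E2 (Δl = 0,±2, l_i+l_f ≥ 2): satisfied.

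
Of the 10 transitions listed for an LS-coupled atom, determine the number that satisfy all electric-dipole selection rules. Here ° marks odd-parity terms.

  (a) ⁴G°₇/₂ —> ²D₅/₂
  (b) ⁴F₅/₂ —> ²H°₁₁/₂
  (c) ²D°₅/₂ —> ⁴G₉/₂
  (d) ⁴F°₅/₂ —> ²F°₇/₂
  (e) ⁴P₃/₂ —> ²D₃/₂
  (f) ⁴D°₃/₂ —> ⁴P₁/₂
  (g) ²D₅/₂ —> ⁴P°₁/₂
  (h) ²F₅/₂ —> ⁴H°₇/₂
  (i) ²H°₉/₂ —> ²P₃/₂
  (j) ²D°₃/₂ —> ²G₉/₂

(a) forbidden (ΔS, ΔL fail)
(b) forbidden (ΔS, ΔL, ΔJ fail)
(c) forbidden (ΔS, ΔL, ΔJ fail)
(d) forbidden (parity, ΔS fail)
(e) forbidden (parity, ΔS fail)
(f) allowed
(g) forbidden (ΔS, ΔJ fail)
(h) forbidden (ΔS, ΔL fail)
(i) forbidden (ΔL, ΔJ fail)
(j) forbidden (ΔL, ΔJ fail)
Total allowed: 1 of 10.

1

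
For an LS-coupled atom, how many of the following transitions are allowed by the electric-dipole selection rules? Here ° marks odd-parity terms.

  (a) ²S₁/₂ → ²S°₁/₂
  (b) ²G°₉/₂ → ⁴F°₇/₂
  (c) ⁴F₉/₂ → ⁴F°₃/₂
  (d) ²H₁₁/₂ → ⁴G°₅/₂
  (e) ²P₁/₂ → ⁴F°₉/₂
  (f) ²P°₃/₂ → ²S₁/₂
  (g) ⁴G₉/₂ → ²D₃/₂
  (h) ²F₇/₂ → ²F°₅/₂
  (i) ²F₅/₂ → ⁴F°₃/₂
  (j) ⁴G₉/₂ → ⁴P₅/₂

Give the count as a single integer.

(a) forbidden (ΔL fails)
(b) forbidden (parity, ΔS fail)
(c) forbidden (ΔJ fails)
(d) forbidden (ΔS, ΔJ fail)
(e) forbidden (ΔS, ΔL, ΔJ fail)
(f) allowed
(g) forbidden (parity, ΔS, ΔL, ΔJ fail)
(h) allowed
(i) forbidden (ΔS fails)
(j) forbidden (parity, ΔL, ΔJ fail)
Total allowed: 2 of 10.

2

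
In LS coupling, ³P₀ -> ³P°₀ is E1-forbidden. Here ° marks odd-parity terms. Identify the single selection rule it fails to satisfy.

Initial level: S=1, L=1, J=0, parity even. Final level: S=1, L=1, J=0, parity odd.
ΔL = 0, ±1 (not L=0↔0): L: 1 → 1, ΔL = +0 — passes.
ΔJ = 0, ±1 (not J=0↔0): J: 0 → 0, ΔJ = +0 — fails.
Parity must change: even → odd — passes.
ΔS = 0: S: 1 → 1 — passes.

the J=0 ↔ J=0 exclusion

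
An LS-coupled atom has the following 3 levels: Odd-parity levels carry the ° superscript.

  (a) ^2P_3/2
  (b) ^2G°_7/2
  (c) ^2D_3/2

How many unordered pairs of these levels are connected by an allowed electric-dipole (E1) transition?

0

(a)–(b): forbidden (ΔL, ΔJ).
(a)–(c): forbidden (parity).
(b)–(c): forbidden (ΔL, ΔJ).
Allowed pairs: 0 of 3.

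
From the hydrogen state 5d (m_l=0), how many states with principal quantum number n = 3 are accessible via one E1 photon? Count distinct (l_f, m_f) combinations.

3

E1 requires Δl = ±1, so l_f ∈ {1, 3}; with 0 ≤ l_f ≤ n_f−1 = 2, the allowed l_f values are {1}.
For l_f = 1: m_f ∈ {m_i−1, m_i, m_i+1} ∩ [−1, 1] = {-1, 0, 1} → 3 states.
Total: 3.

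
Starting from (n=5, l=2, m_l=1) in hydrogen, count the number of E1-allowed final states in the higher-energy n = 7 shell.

E1 requires Δl = ±1, so l_f ∈ {1, 3}; with 0 ≤ l_f ≤ n_f−1 = 6, the allowed l_f values are {1, 3}.
For l_f = 1: m_f ∈ {m_i−1, m_i, m_i+1} ∩ [−1, 1] = {0, 1} → 2 states.
For l_f = 3: m_f ∈ {m_i−1, m_i, m_i+1} ∩ [−3, 3] = {0, 1, 2} → 3 states.
Total: 5.

5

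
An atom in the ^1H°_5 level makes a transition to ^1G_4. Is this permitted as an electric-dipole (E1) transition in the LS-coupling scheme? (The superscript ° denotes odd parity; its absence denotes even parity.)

ΔL = 0, ±1 (not L=0↔0): L: 5 → 4, ΔL = -1 — passes.
ΔJ = 0, ±1 (not J=0↔0): J: 5 → 4, ΔJ = -1 — passes.
Parity must change: odd → even — passes.
ΔS = 0: S: 0 → 0 — passes.
All four E1 rules are satisfied.

allowed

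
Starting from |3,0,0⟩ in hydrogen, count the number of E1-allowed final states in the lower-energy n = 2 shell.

E1 requires Δl = ±1, so l_f ∈ {-1, 1}; with 0 ≤ l_f ≤ n_f−1 = 1, the allowed l_f values are {1}.
For l_f = 1: m_f ∈ {m_i−1, m_i, m_i+1} ∩ [−1, 1] = {-1, 0, 1} → 3 states.
Total: 3.

3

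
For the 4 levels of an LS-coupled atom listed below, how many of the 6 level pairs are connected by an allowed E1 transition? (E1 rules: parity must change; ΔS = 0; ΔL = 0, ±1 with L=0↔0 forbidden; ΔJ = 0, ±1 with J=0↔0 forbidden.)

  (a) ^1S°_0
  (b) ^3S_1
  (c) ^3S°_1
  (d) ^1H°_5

(a)–(b): forbidden (ΔS, ΔL).
(a)–(c): forbidden (parity, ΔS, ΔL).
(a)–(d): forbidden (parity, ΔL, ΔJ).
(b)–(c): forbidden (ΔL).
(b)–(d): forbidden (ΔS, ΔL, ΔJ).
(c)–(d): forbidden (parity, ΔS, ΔL, ΔJ).
Allowed pairs: 0 of 6.

0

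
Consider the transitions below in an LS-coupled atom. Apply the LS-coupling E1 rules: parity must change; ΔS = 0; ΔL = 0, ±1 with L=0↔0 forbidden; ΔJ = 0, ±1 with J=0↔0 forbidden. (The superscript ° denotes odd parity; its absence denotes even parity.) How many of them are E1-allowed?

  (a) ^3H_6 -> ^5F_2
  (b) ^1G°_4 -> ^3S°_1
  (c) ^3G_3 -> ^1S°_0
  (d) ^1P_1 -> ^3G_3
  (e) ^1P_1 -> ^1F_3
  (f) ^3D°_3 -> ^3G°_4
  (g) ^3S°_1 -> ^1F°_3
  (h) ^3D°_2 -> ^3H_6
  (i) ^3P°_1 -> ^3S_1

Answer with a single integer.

(a) forbidden (parity, ΔS, ΔL, ΔJ fail)
(b) forbidden (parity, ΔS, ΔL, ΔJ fail)
(c) forbidden (ΔS, ΔL, ΔJ fail)
(d) forbidden (parity, ΔS, ΔL, ΔJ fail)
(e) forbidden (parity, ΔL, ΔJ fail)
(f) forbidden (parity, ΔL fail)
(g) forbidden (parity, ΔS, ΔL, ΔJ fail)
(h) forbidden (ΔL, ΔJ fail)
(i) allowed
Total allowed: 1 of 9.

1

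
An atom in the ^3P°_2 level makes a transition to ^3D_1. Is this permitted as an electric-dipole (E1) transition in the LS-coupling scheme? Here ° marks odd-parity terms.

Initial level: S=1, L=1, J=2, parity odd. Final level: S=1, L=2, J=1, parity even.
Parity must change: odd → even — ✓.
ΔJ = 0, ±1 (not J=0↔0): J: 2 → 1, ΔJ = -1 — ✓.
ΔL = 0, ±1 (not L=0↔0): L: 1 → 2, ΔL = +1 — ✓.
ΔS = 0: S: 1 → 1 — ✓.
All four E1 rules are satisfied.

allowed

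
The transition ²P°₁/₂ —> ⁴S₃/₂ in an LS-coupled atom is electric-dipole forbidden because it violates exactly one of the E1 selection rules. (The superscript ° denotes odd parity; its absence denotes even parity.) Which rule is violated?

the ΔS = 0 rule

Reading off the term symbols: S 1/2→3/2, L 1→0, J 1/2→3/2, parity odd→even.
Parity must change: odd → even — ✓.
ΔS = 0: S: 1/2 → 3/2 — ✗.
ΔL = 0, ±1 (not L=0↔0): L: 1 → 0, ΔL = -1 — ✓.
ΔJ = 0, ±1 (not J=0↔0): J: 1/2 → 3/2, ΔJ = +1 — ✓.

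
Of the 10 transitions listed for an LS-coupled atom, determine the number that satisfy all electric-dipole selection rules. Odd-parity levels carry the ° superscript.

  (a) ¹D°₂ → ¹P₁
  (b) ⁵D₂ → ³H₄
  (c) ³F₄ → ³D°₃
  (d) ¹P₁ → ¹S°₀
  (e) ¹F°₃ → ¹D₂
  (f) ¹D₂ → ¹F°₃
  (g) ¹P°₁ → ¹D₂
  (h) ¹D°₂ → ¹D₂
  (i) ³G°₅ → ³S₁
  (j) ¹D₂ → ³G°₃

7

(a) allowed
(b) forbidden (parity, ΔS, ΔL, ΔJ fail)
(c) allowed
(d) allowed
(e) allowed
(f) allowed
(g) allowed
(h) allowed
(i) forbidden (ΔL, ΔJ fail)
(j) forbidden (ΔS, ΔL fail)
Total allowed: 7 of 10.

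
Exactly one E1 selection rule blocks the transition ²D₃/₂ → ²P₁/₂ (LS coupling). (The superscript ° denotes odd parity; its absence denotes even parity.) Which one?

Initial level: S=1/2, L=2, J=3/2, parity even. Final level: S=1/2, L=1, J=1/2, parity even.
ΔL = 0, ±1 (not L=0↔0): L: 2 → 1, ΔL = -1 — ok.
Parity must change: even → even — fails.
ΔJ = 0, ±1 (not J=0↔0): J: 3/2 → 1/2, ΔJ = -1 — ok.
ΔS = 0: S: 1/2 → 1/2 — ok.

parity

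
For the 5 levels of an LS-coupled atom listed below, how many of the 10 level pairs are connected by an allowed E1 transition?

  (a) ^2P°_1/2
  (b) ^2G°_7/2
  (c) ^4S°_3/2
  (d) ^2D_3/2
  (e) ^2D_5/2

1

(a)–(b): forbidden (parity, ΔL, ΔJ).
(a)–(c): forbidden (parity, ΔS).
(a)–(d): allowed.
(a)–(e): forbidden (ΔJ).
(b)–(c): forbidden (parity, ΔS, ΔL, ΔJ).
(b)–(d): forbidden (ΔL, ΔJ).
(b)–(e): forbidden (ΔL).
(c)–(d): forbidden (ΔS, ΔL).
(c)–(e): forbidden (ΔS, ΔL).
(d)–(e): forbidden (parity).
Allowed pairs: 1 of 10.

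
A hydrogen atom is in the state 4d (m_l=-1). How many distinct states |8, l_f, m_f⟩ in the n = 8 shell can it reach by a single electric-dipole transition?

5

E1 requires Δl = ±1, so l_f ∈ {1, 3}; with 0 ≤ l_f ≤ n_f−1 = 7, the allowed l_f values are {1, 3}.
For l_f = 1: m_f ∈ {m_i−1, m_i, m_i+1} ∩ [−1, 1] = {-1, 0} → 2 states.
For l_f = 3: m_f ∈ {m_i−1, m_i, m_i+1} ∩ [−3, 3] = {-2, -1, 0} → 3 states.
Total: 5.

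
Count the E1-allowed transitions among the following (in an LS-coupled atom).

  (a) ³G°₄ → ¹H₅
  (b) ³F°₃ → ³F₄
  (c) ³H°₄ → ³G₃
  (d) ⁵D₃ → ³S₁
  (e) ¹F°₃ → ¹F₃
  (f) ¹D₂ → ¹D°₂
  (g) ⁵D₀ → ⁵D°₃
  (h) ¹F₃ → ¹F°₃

5

(a) forbidden (ΔS fails)
(b) allowed
(c) allowed
(d) forbidden (parity, ΔS, ΔL, ΔJ fail)
(e) allowed
(f) allowed
(g) forbidden (ΔJ fails)
(h) allowed
Total allowed: 5 of 8.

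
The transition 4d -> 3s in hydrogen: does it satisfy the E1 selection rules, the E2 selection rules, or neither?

E2

Δl = 0 − 2 = -2; l_i + l_f = 2.
E1 (Δl = ±1): not satisfied.
E2 (Δl = 0,±2, l_i+l_f ≥ 2): satisfied.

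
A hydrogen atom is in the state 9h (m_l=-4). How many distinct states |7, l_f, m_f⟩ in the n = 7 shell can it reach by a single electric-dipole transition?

5

E1 requires Δl = ±1, so l_f ∈ {4, 6}; with 0 ≤ l_f ≤ n_f−1 = 6, the allowed l_f values are {4, 6}.
For l_f = 4: m_f ∈ {m_i−1, m_i, m_i+1} ∩ [−4, 4] = {-4, -3} → 2 states.
For l_f = 6: m_f ∈ {m_i−1, m_i, m_i+1} ∩ [−6, 6] = {-5, -4, -3} → 3 states.
Total: 5.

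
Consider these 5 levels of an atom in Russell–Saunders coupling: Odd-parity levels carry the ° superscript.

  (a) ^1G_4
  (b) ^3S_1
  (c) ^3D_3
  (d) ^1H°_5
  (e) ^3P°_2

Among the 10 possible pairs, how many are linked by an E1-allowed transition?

3

(a)–(b): forbidden (parity, ΔS, ΔL, ΔJ).
(a)–(c): forbidden (parity, ΔS, ΔL).
(a)–(d): allowed.
(a)–(e): forbidden (ΔS, ΔL, ΔJ).
(b)–(c): forbidden (parity, ΔL, ΔJ).
(b)–(d): forbidden (ΔS, ΔL, ΔJ).
(b)–(e): allowed.
(c)–(d): forbidden (ΔS, ΔL, ΔJ).
(c)–(e): allowed.
(d)–(e): forbidden (parity, ΔS, ΔL, ΔJ).
Allowed pairs: 3 of 10.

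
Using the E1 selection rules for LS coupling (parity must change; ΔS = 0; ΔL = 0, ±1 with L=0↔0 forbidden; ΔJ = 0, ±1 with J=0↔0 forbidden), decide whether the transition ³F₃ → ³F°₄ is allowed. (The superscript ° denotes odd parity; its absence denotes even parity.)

allowed

Reading off the term symbols: S 1→1, L 3→3, J 3→4, parity even→odd.
ΔJ = 0, ±1 (not J=0↔0): J: 3 → 4, ΔJ = +1 — passes.
ΔS = 0: S: 1 → 1 — passes.
ΔL = 0, ±1 (not L=0↔0): L: 3 → 3, ΔL = +0 — passes.
Parity must change: even → odd — passes.
All four E1 rules are satisfied.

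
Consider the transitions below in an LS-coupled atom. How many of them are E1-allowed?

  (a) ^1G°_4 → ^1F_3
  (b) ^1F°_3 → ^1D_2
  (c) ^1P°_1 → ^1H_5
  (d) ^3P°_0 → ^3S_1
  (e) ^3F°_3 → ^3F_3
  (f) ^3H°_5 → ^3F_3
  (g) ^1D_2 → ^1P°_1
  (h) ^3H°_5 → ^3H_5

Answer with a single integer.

6

(a) allowed
(b) allowed
(c) forbidden (ΔL, ΔJ fail)
(d) allowed
(e) allowed
(f) forbidden (ΔL, ΔJ fail)
(g) allowed
(h) allowed
Total allowed: 6 of 8.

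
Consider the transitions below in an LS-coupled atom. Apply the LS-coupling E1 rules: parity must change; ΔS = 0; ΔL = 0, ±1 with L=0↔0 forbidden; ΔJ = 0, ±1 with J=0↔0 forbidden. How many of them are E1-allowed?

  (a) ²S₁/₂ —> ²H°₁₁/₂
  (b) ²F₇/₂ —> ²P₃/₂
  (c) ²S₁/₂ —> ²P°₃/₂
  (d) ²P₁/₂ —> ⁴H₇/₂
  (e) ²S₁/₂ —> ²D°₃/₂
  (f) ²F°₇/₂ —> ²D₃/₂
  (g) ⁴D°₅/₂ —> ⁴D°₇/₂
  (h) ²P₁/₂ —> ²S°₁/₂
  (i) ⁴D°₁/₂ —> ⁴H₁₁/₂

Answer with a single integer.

2

(a) forbidden (ΔL, ΔJ fail)
(b) forbidden (parity, ΔL, ΔJ fail)
(c) allowed
(d) forbidden (parity, ΔS, ΔL, ΔJ fail)
(e) forbidden (ΔL fails)
(f) forbidden (ΔJ fails)
(g) forbidden (parity fails)
(h) allowed
(i) forbidden (ΔL, ΔJ fail)
Total allowed: 2 of 9.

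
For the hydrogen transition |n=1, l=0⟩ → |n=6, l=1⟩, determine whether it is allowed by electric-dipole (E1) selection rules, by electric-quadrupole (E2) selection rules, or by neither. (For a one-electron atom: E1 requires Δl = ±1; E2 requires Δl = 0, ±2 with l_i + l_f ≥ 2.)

E1

Δl = 1 − 0 = +1; l_i + l_f = 1.
E1 (Δl = ±1): satisfied.
E2 (Δl = 0,±2, l_i+l_f ≥ 2): not satisfied.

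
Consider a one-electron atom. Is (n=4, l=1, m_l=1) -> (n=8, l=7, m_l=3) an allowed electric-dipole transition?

forbidden

l: 1 → 7 (Δl = +6). Δl = ±1 violated.
Δm_l = 3 − (1) = +2. E1 requires Δm_l = 0, ±1: violated.
The transition is electric-dipole forbidden.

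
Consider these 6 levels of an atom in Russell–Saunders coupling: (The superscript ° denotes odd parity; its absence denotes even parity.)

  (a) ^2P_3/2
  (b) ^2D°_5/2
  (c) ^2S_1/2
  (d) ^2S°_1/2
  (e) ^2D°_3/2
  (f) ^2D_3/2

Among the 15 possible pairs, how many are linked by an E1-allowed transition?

(a)–(b): allowed.
(a)–(c): forbidden (parity).
(a)–(d): allowed.
(a)–(e): allowed.
(a)–(f): forbidden (parity).
(b)–(c): forbidden (ΔL, ΔJ).
(b)–(d): forbidden (parity, ΔL, ΔJ).
(b)–(e): forbidden (parity).
(b)–(f): allowed.
(c)–(d): forbidden (ΔL).
(c)–(e): forbidden (ΔL).
(c)–(f): forbidden (parity, ΔL).
(d)–(e): forbidden (parity, ΔL).
(d)–(f): forbidden (ΔL).
(e)–(f): allowed.
Allowed pairs: 5 of 15.

5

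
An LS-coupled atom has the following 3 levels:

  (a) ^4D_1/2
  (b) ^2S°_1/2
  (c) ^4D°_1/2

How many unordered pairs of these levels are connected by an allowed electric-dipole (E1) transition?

(a)–(b): forbidden (ΔS, ΔL).
(a)–(c): allowed.
(b)–(c): forbidden (parity, ΔS, ΔL).
Allowed pairs: 1 of 3.

1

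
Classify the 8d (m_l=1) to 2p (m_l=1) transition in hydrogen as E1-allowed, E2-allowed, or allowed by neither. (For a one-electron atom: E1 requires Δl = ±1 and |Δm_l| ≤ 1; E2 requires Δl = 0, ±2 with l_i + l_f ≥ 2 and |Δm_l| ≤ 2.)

Δl = 1 − 2 = -1; l_i + l_f = 3.
Δm_l = +0.
E1 (Δl = ±1, |Δm_l| ≤ 1): satisfied.
E2 (Δl = 0,±2, l_i+l_f ≥ 2, |Δm_l| ≤ 2): not satisfied.

E1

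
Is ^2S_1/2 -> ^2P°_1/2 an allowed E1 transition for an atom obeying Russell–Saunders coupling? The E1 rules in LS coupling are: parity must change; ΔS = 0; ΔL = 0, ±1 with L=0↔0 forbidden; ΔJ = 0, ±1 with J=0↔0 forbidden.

allowed

Parity must change: even → odd — satisfied.
ΔS = 0: S: 1/2 → 1/2 — satisfied.
ΔL = 0, ±1 (not L=0↔0): L: 0 → 1, ΔL = +1 — satisfied.
ΔJ = 0, ±1 (not J=0↔0): J: 1/2 → 1/2, ΔJ = +0 — satisfied.
All four E1 rules are satisfied.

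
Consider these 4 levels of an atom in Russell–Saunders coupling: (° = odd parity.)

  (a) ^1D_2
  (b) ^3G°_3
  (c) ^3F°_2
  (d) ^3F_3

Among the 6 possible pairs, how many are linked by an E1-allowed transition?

(a)–(b): forbidden (ΔS, ΔL).
(a)–(c): forbidden (ΔS).
(a)–(d): forbidden (parity, ΔS).
(b)–(c): forbidden (parity).
(b)–(d): allowed.
(c)–(d): allowed.
Allowed pairs: 2 of 6.

2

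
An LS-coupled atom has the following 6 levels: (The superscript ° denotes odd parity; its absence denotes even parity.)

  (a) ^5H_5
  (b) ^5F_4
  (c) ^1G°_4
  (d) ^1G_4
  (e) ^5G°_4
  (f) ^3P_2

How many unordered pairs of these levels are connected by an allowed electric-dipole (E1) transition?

3

(a)–(b): forbidden (parity, ΔL).
(a)–(c): forbidden (ΔS).
(a)–(d): forbidden (parity, ΔS).
(a)–(e): allowed.
(a)–(f): forbidden (parity, ΔS, ΔL, ΔJ).
(b)–(c): forbidden (ΔS).
(b)–(d): forbidden (parity, ΔS).
(b)–(e): allowed.
(b)–(f): forbidden (parity, ΔS, ΔL, ΔJ).
(c)–(d): allowed.
(c)–(e): forbidden (parity, ΔS).
(c)–(f): forbidden (ΔS, ΔL, ΔJ).
(d)–(e): forbidden (ΔS).
(d)–(f): forbidden (parity, ΔS, ΔL, ΔJ).
(e)–(f): forbidden (ΔS, ΔL, ΔJ).
Allowed pairs: 3 of 15.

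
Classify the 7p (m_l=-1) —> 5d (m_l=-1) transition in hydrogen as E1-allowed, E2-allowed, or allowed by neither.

E1

Δl = 2 − 1 = +1; l_i + l_f = 3.
Δm_l = +0.
E1 (Δl = ±1, |Δm_l| ≤ 1): satisfied.
E2 (Δl = 0,±2, l_i+l_f ≥ 2, |Δm_l| ≤ 2): not satisfied.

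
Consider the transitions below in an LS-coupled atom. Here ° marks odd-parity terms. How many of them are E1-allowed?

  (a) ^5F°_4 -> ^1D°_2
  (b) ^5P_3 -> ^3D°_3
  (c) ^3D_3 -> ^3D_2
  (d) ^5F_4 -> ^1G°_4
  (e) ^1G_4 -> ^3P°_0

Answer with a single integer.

(a) forbidden (parity, ΔS, ΔJ fail)
(b) forbidden (ΔS fails)
(c) forbidden (parity fails)
(d) forbidden (ΔS fails)
(e) forbidden (ΔS, ΔL, ΔJ fail)
Total allowed: 0 of 5.

0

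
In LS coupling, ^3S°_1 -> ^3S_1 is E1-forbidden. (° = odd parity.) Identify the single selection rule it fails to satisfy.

the L=0 ↔ L=0 exclusion

Initial level: S=1, L=0, J=1, parity odd. Final level: S=1, L=0, J=1, parity even.
ΔJ = 0, ±1 (not J=0↔0): J: 1 → 1, ΔJ = +0 — satisfied.
Parity must change: odd → even — satisfied.
ΔL = 0, ±1 (not L=0↔0): L: 0 → 0, ΔL = +0 — violated.
ΔS = 0: S: 1 → 1 — satisfied.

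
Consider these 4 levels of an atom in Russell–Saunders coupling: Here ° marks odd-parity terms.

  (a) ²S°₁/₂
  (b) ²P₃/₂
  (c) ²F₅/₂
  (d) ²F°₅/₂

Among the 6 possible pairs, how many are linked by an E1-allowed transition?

2

(a)–(b): allowed.
(a)–(c): forbidden (ΔL, ΔJ).
(a)–(d): forbidden (parity, ΔL, ΔJ).
(b)–(c): forbidden (parity, ΔL).
(b)–(d): forbidden (ΔL).
(c)–(d): allowed.
Allowed pairs: 2 of 6.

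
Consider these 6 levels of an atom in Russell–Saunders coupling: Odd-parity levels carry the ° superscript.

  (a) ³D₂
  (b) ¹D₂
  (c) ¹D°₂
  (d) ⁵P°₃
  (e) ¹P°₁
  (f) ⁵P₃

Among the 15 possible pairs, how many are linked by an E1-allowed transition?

(a)–(b): forbidden (parity, ΔS).
(a)–(c): forbidden (ΔS).
(a)–(d): forbidden (ΔS).
(a)–(e): forbidden (ΔS).
(a)–(f): forbidden (parity, ΔS).
(b)–(c): allowed.
(b)–(d): forbidden (ΔS).
(b)–(e): allowed.
(b)–(f): forbidden (parity, ΔS).
(c)–(d): forbidden (parity, ΔS).
(c)–(e): forbidden (parity).
(c)–(f): forbidden (ΔS).
(d)–(e): forbidden (parity, ΔS, ΔJ).
(d)–(f): allowed.
(e)–(f): forbidden (ΔS, ΔJ).
Allowed pairs: 3 of 15.

3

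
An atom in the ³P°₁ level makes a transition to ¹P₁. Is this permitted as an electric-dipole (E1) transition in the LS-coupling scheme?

forbidden

ΔS = 0: S: 1 → 0 — fails.
ΔJ = 0, ±1 (not J=0↔0): J: 1 → 1, ΔJ = +0 — ok.
Parity must change: odd → even — ok.
ΔL = 0, ±1 (not L=0↔0): L: 1 → 1, ΔL = +0 — ok.
Rule(s) violated: ΔS.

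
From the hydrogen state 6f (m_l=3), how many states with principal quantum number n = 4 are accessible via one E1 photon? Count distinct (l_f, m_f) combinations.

1

E1 requires Δl = ±1, so l_f ∈ {2, 4}; with 0 ≤ l_f ≤ n_f−1 = 3, the allowed l_f values are {2}.
For l_f = 2: m_f ∈ {m_i−1, m_i, m_i+1} ∩ [−2, 2] = {2} → 1 state.
Total: 1.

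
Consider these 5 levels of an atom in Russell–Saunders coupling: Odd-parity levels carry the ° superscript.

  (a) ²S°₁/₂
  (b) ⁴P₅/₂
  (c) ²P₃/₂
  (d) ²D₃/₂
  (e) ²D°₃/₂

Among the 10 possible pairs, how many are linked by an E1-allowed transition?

(a)–(b): forbidden (ΔS, ΔJ).
(a)–(c): allowed.
(a)–(d): forbidden (ΔL).
(a)–(e): forbidden (parity, ΔL).
(b)–(c): forbidden (parity, ΔS).
(b)–(d): forbidden (parity, ΔS).
(b)–(e): forbidden (ΔS).
(c)–(d): forbidden (parity).
(c)–(e): allowed.
(d)–(e): allowed.
Allowed pairs: 3 of 10.

3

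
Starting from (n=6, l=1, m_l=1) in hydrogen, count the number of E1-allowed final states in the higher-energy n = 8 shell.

4

E1 requires Δl = ±1, so l_f ∈ {0, 2}; with 0 ≤ l_f ≤ n_f−1 = 7, the allowed l_f values are {0, 2}.
For l_f = 0: m_f ∈ {m_i−1, m_i, m_i+1} ∩ [−0, 0] = {0} → 1 state.
For l_f = 2: m_f ∈ {m_i−1, m_i, m_i+1} ∩ [−2, 2] = {0, 1, 2} → 3 states.
Total: 4.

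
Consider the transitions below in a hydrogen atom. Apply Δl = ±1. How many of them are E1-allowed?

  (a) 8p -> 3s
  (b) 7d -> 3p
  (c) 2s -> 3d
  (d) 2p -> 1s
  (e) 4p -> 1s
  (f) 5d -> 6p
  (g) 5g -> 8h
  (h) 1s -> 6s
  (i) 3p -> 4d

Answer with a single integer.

7

(a) allowed
(b) allowed
(c) forbidden — Δl = +2 (E1 requires Δl = ±1)
(d) allowed
(e) allowed
(f) allowed
(g) allowed
(h) forbidden — Δl = +0 (E1 requires Δl = ±1)
(i) allowed
Total allowed: 7 of 9.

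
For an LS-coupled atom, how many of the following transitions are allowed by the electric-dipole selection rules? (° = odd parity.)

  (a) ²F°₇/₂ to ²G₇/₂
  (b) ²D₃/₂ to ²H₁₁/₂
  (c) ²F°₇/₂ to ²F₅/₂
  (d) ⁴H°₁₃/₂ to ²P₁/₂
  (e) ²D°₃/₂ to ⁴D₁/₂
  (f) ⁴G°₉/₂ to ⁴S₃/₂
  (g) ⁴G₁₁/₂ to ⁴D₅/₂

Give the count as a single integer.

(a) allowed
(b) forbidden (parity, ΔL, ΔJ fail)
(c) allowed
(d) forbidden (ΔS, ΔL, ΔJ fail)
(e) forbidden (ΔS fails)
(f) forbidden (ΔL, ΔJ fail)
(g) forbidden (parity, ΔL, ΔJ fail)
Total allowed: 2 of 7.

2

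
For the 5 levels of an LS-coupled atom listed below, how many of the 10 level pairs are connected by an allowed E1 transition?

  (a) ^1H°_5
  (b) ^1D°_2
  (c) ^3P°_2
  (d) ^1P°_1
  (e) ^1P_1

2

(a)–(b): forbidden (parity, ΔL, ΔJ).
(a)–(c): forbidden (parity, ΔS, ΔL, ΔJ).
(a)–(d): forbidden (parity, ΔL, ΔJ).
(a)–(e): forbidden (ΔL, ΔJ).
(b)–(c): forbidden (parity, ΔS).
(b)–(d): forbidden (parity).
(b)–(e): allowed.
(c)–(d): forbidden (parity, ΔS).
(c)–(e): forbidden (ΔS).
(d)–(e): allowed.
Allowed pairs: 2 of 10.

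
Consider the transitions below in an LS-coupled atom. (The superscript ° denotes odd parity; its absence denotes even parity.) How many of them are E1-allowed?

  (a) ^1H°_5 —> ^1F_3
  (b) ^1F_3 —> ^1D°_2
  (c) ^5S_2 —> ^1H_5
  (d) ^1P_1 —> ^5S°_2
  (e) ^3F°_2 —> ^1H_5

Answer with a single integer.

(a) forbidden (ΔL, ΔJ fail)
(b) allowed
(c) forbidden (parity, ΔS, ΔL, ΔJ fail)
(d) forbidden (ΔS fails)
(e) forbidden (ΔS, ΔL, ΔJ fail)
Total allowed: 1 of 5.

1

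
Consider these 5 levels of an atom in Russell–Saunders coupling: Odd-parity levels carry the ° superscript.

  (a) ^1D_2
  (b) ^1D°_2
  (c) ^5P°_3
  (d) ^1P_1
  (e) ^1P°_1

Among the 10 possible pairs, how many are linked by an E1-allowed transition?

(a)–(b): allowed.
(a)–(c): forbidden (ΔS).
(a)–(d): forbidden (parity).
(a)–(e): allowed.
(b)–(c): forbidden (parity, ΔS).
(b)–(d): allowed.
(b)–(e): forbidden (parity).
(c)–(d): forbidden (ΔS, ΔJ).
(c)–(e): forbidden (parity, ΔS, ΔJ).
(d)–(e): allowed.
Allowed pairs: 4 of 10.

4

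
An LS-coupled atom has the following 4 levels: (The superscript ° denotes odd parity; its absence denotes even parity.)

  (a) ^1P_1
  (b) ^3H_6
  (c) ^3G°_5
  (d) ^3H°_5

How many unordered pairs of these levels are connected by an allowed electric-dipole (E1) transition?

(a)–(b): forbidden (parity, ΔS, ΔL, ΔJ).
(a)–(c): forbidden (ΔS, ΔL, ΔJ).
(a)–(d): forbidden (ΔS, ΔL, ΔJ).
(b)–(c): allowed.
(b)–(d): allowed.
(c)–(d): forbidden (parity).
Allowed pairs: 2 of 6.

2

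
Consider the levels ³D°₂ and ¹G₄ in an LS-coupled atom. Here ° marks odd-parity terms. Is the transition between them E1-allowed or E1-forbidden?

forbidden

Initial level: S=1, L=2, J=2, parity odd. Final level: S=0, L=4, J=4, parity even.
Parity must change: odd → even — ok.
ΔL = 0, ±1 (not L=0↔0): L: 2 → 4, ΔL = +2 — fails.
ΔJ = 0, ±1 (not J=0↔0): J: 2 → 4, ΔJ = +2 — fails.
ΔS = 0: S: 1 → 0 — fails.
Rule(s) violated: ΔS, ΔL, ΔJ.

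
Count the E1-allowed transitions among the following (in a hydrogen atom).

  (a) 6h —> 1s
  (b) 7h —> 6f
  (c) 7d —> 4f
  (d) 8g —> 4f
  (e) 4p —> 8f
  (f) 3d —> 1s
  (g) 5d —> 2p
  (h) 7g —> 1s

3

(a) forbidden — Δl = -5 (E1 requires Δl = ±1)
(b) forbidden — Δl = -2 (E1 requires Δl = ±1)
(c) allowed
(d) allowed
(e) forbidden — Δl = +2 (E1 requires Δl = ±1)
(f) forbidden — Δl = -2 (E1 requires Δl = ±1)
(g) allowed
(h) forbidden — Δl = -4 (E1 requires Δl = ±1)
Total allowed: 3 of 8.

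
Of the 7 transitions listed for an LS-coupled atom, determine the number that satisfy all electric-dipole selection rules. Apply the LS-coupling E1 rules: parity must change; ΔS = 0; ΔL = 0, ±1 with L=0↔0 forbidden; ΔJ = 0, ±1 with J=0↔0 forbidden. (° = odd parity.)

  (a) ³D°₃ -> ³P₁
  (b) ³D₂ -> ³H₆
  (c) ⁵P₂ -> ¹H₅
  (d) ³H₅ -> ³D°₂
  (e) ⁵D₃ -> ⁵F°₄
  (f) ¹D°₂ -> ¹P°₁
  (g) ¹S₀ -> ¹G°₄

1

(a) forbidden (ΔJ fails)
(b) forbidden (parity, ΔL, ΔJ fail)
(c) forbidden (parity, ΔS, ΔL, ΔJ fail)
(d) forbidden (ΔL, ΔJ fail)
(e) allowed
(f) forbidden (parity fails)
(g) forbidden (ΔL, ΔJ fail)
Total allowed: 1 of 7.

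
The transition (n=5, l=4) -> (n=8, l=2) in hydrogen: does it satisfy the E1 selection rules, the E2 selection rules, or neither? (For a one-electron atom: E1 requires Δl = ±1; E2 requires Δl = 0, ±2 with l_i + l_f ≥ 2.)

E2

Δl = 2 − 4 = -2; l_i + l_f = 6.
E1 (Δl = ±1): not satisfied.
E2 (Δl = 0,±2, l_i+l_f ≥ 2): satisfied.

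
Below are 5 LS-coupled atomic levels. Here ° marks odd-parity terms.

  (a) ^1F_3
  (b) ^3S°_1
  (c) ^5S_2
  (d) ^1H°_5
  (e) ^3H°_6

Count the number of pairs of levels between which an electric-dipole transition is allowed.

0

(a)–(b): forbidden (ΔS, ΔL, ΔJ).
(a)–(c): forbidden (parity, ΔS, ΔL).
(a)–(d): forbidden (ΔL, ΔJ).
(a)–(e): forbidden (ΔS, ΔL, ΔJ).
(b)–(c): forbidden (ΔS, ΔL).
(b)–(d): forbidden (parity, ΔS, ΔL, ΔJ).
(b)–(e): forbidden (parity, ΔL, ΔJ).
(c)–(d): forbidden (ΔS, ΔL, ΔJ).
(c)–(e): forbidden (ΔS, ΔL, ΔJ).
(d)–(e): forbidden (parity, ΔS).
Allowed pairs: 0 of 10.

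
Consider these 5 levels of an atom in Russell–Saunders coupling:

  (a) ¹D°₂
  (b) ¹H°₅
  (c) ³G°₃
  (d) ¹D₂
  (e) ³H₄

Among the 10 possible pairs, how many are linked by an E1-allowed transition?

2

(a)–(b): forbidden (parity, ΔL, ΔJ).
(a)–(c): forbidden (parity, ΔS, ΔL).
(a)–(d): allowed.
(a)–(e): forbidden (ΔS, ΔL, ΔJ).
(b)–(c): forbidden (parity, ΔS, ΔJ).
(b)–(d): forbidden (ΔL, ΔJ).
(b)–(e): forbidden (ΔS).
(c)–(d): forbidden (ΔS, ΔL).
(c)–(e): allowed.
(d)–(e): forbidden (parity, ΔS, ΔL, ΔJ).
Allowed pairs: 2 of 10.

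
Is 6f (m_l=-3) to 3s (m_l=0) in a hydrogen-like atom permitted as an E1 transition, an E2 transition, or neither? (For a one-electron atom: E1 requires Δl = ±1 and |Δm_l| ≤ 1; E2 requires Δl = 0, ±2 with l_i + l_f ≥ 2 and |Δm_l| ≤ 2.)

Δl = 0 − 3 = -3; l_i + l_f = 3.
Δm_l = +3.
E1 (Δl = ±1, |Δm_l| ≤ 1): not satisfied.
E2 (Δl = 0,±2, l_i+l_f ≥ 2, |Δm_l| ≤ 2): not satisfied.

neither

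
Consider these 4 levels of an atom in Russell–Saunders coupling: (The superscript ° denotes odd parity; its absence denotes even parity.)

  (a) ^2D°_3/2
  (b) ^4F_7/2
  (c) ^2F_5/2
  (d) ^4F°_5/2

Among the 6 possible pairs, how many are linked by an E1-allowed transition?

(a)–(b): forbidden (ΔS, ΔJ).
(a)–(c): allowed.
(a)–(d): forbidden (parity, ΔS).
(b)–(c): forbidden (parity, ΔS).
(b)–(d): allowed.
(c)–(d): forbidden (ΔS).
Allowed pairs: 2 of 6.

2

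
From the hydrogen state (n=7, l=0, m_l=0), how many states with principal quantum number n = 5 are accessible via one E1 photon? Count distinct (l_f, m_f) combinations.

3

E1 requires Δl = ±1, so l_f ∈ {-1, 1}; with 0 ≤ l_f ≤ n_f−1 = 4, the allowed l_f values are {1}.
For l_f = 1: m_f ∈ {m_i−1, m_i, m_i+1} ∩ [−1, 1] = {-1, 0, 1} → 3 states.
Total: 3.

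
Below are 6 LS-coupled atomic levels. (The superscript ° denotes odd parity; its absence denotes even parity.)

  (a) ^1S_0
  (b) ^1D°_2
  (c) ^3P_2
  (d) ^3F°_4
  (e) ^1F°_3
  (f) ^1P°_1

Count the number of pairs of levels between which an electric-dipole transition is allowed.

1

(a)–(b): forbidden (ΔL, ΔJ).
(a)–(c): forbidden (parity, ΔS, ΔJ).
(a)–(d): forbidden (ΔS, ΔL, ΔJ).
(a)–(e): forbidden (ΔL, ΔJ).
(a)–(f): allowed.
(b)–(c): forbidden (ΔS).
(b)–(d): forbidden (parity, ΔS, ΔJ).
(b)–(e): forbidden (parity).
(b)–(f): forbidden (parity).
(c)–(d): forbidden (ΔL, ΔJ).
(c)–(e): forbidden (ΔS, ΔL).
(c)–(f): forbidden (ΔS).
(d)–(e): forbidden (parity, ΔS).
(d)–(f): forbidden (parity, ΔS, ΔL, ΔJ).
(e)–(f): forbidden (parity, ΔL, ΔJ).
Allowed pairs: 1 of 15.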